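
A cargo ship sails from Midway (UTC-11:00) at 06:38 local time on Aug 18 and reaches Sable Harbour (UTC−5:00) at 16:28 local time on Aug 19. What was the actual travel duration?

Sable Harbour is 6:00 ahead of Midway.
Clock-face elapsed time (ignoring zones) is 33 hours 50 minutes.
Actual elapsed = 33 hours 50 minutes − 6:00 = 27 hours 50 minutes.

27 hours 50 minutes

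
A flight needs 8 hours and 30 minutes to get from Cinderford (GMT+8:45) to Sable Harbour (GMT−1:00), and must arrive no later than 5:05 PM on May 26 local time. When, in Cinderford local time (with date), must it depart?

6:20 PM on May 26

Target arrival in UTC: 5:05 PM + 1:00 = 6:05 PM on May 26.
Subtract 8 hours and 30 minutes → departure 9:35 AM UTC on May 26.
Cinderford is UTC+8:45: 9:35 AM + 8:45 = 6:20 PM on May 26.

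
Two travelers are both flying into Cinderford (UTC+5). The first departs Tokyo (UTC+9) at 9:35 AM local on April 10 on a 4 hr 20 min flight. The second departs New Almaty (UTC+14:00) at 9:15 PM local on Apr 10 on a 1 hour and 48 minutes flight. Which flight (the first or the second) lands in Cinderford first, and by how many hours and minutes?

the first, by 4 hours 8 minutes

Flight 1 in UTC: 9:35 AM − 9:00 = 12:35 AM on Apr 10.
+4 hours and 20 minutes → arrive 4:55 AM UTC on Apr 10.
Flight 2 in UTC: 9:15 PM − 14:00 = 7:15 AM on Apr 10.
+1 hour and 48 minutes → arrive 9:03 AM UTC on Apr 10.
Flight 1 lands earlier by 4 hours 8 minutes.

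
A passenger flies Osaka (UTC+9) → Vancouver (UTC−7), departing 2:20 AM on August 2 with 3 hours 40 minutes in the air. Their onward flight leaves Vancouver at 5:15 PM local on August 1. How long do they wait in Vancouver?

3 hours 15 minutes

Convert departure to UTC: 2:20 AM − 9:00 = 5:20 PM UTC on Aug 1.
Add 3 hours 40 minutes flight time → 9:00 PM UTC.
Vancouver is UTC−7:00, so local arrival = 9:00 PM − 7:00 = 2:00 PM on Aug 1.
Layover = 5:15 PM − 2:00 PM = 3 hours 15 minutes.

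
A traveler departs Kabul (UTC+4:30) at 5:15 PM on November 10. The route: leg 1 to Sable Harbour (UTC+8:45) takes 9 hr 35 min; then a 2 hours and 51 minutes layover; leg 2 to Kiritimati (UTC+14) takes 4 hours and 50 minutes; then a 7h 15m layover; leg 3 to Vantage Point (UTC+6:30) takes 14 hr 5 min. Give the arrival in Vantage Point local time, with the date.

9:51 AM on November 12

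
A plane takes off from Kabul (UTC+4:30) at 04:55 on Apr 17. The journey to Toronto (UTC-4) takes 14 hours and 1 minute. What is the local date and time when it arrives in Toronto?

Convert departure to UTC: 04:55 − 4:30 = 00:25 UTC on Apr 17.
Add 14 hours and 1 minute travel time → 14:26 UTC.
Toronto is UTC−4:00, so local arrival = 14:26 − 4:00 = 10:26 on Apr 17.

10:26 on April 17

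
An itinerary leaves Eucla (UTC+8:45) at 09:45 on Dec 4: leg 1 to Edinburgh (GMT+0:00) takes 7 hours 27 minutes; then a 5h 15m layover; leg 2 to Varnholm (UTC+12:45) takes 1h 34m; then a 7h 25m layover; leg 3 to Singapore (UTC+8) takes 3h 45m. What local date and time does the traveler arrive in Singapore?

Convert departure to UTC: 09:45 − 8:45 = 01:00 UTC on Dec 4.
Add 7 hours and 27 minutes leg 1 → 08:27 UTC.
Add 5 hours and 15 minutes layover in Edinburgh → 13:42 UTC.
Add 1 hour 34 minutes leg 2 → 15:16 UTC.
Add 7 hours and 25 minutes layover in Varnholm → 22:41 UTC.
Add 3 hours and 45 minutes leg 3 → 02:26 UTC (Dec 5).
Singapore is UTC+8:00, so local arrival = 02:26 + 8:00 = 10:26 on Dec 5.

10:26 on December 5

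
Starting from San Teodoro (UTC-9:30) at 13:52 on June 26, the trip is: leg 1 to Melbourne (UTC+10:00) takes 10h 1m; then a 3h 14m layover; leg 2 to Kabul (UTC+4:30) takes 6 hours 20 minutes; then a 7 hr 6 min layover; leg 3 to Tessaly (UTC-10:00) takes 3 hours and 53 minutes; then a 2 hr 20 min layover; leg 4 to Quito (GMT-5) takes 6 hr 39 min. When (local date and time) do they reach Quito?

Convert departure to UTC: 13:52 + 9:30 = 23:22 UTC on Jun 26.
Add 10 hours 1 minute leg 1 → 09:23 UTC (Jun 27).
Add 3 hours and 14 minutes layover in Melbourne → 12:37 UTC.
Add 6 hours and 20 minutes leg 2 → 18:57 UTC.
Add 7 hours 6 minutes layover in Kabul → 02:03 UTC (Jun 28).
Add 3 hours 53 minutes leg 3 → 05:56 UTC.
Add 2 hours and 20 minutes layover in Tessaly → 08:16 UTC.
Add 6 hours 39 minutes leg 4 → 14:55 UTC.
Quito is UTC−5:00, so local arrival = 14:55 − 5:00 = 09:55 on Jun 28.

09:55 on Jun 28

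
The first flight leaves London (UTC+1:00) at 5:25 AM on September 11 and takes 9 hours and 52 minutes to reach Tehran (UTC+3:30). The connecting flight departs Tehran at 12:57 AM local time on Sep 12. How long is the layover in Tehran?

Convert departure to UTC: 5:25 AM − 1:00 = 4:25 AM UTC on Sep 11.
Add 9 hours 52 minutes flight time → 2:17 PM UTC.
Tehran is UTC+3:30, so local arrival = 2:17 PM + 3:30 = 5:47 PM on Sep 11.
Layover = 12:57 AM − 5:47 PM (+1 day) = 7 hours 10 minutes.

7 hours 10 minutes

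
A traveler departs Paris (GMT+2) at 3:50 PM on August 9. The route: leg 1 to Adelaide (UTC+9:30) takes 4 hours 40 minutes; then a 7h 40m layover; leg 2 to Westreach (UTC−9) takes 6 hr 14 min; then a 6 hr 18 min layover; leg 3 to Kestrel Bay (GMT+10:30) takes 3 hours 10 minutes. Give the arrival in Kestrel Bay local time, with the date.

4:22 AM on August 11

Convert departure to UTC: 3:50 PM − 2:00 = 1:50 PM UTC on Aug 9.
Add 4 hours 40 minutes leg 1 → 6:30 PM UTC.
Add 7 hours and 40 minutes layover in Adelaide → 2:10 AM UTC (Aug 10).
Add 6 hours and 14 minutes leg 2 → 8:24 AM UTC.
Add 6 hours 18 minutes layover in Westreach → 2:42 PM UTC.
Add 3 hours 10 minutes leg 3 → 5:52 PM UTC.
Kestrel Bay is UTC+10:30, so local arrival = 5:52 PM + 10:30 = 4:22 AM on Aug 11.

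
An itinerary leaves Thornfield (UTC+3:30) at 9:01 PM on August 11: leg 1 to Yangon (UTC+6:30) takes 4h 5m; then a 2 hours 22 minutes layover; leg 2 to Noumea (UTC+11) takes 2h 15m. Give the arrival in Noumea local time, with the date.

Convert departure to UTC: 9:01 PM − 3:30 = 5:31 PM UTC on Aug 11.
Add 4 hours 5 minutes leg 1 → 9:36 PM UTC.
Add 2 hours 22 minutes layover in Yangon → 11:58 PM UTC.
Add 2 hours and 15 minutes leg 2 → 2:13 AM UTC (Aug 12).
Noumea is UTC+11:00, so local arrival = 2:13 AM + 11:00 = 1:13 PM on Aug 12.

1:13 PM on Aug 12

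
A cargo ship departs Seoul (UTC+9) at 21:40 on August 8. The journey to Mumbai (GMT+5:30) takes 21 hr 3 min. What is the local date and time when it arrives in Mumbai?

15:13 on August 9

Convert departure to UTC: 21:40 − 9:00 = 12:40 UTC on Aug 8.
Add 21 hours 3 minutes travel time → 09:43 UTC (Aug 9).
Mumbai is UTC+5:30, so local arrival = 09:43 + 5:30 = 15:13 on Aug 9.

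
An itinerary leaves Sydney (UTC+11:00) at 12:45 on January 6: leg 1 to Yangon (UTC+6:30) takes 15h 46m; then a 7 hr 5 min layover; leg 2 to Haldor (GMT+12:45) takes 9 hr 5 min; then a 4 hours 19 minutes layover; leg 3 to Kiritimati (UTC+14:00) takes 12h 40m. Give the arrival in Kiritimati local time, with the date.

16:40 on January 8

Convert departure to UTC: 12:45 − 11:00 = 01:45 UTC on Jan 6.
Add 15 hours and 46 minutes leg 1 → 17:31 UTC.
Add 7 hours and 5 minutes layover in Yangon → 00:36 UTC (Jan 7).
Add 9 hours 5 minutes leg 2 → 09:41 UTC.
Add 4 hours and 19 minutes layover in Haldor → 14:00 UTC.
Add 12 hours 40 minutes leg 3 → 02:40 UTC (Jan 8).
Kiritimati is UTC+14:00, so local arrival = 02:40 + 14:00 = 16:40 on Jan 8.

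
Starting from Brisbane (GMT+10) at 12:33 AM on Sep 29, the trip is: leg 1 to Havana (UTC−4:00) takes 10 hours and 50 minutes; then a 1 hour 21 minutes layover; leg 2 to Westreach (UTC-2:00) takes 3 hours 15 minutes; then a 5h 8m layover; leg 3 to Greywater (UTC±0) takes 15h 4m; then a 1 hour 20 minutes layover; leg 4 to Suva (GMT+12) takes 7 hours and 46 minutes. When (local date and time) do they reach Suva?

11:17 PM on Sep 30

Convert departure to UTC: 12:33 AM − 10:00 = 2:33 PM UTC on Sep 28.
Add 10 hours 50 minutes leg 1 → 1:23 AM UTC (Sep 29).
Add 1 hour and 21 minutes layover in Havana → 2:44 AM UTC.
Add 3 hours and 15 minutes leg 2 → 5:59 AM UTC.
Add 5 hours 8 minutes layover in Westreach → 11:07 AM UTC.
Add 15 hours 4 minutes leg 3 → 2:11 AM UTC (Sep 30).
Add 1 hour and 20 minutes layover in Greywater → 3:31 AM UTC.
Add 7 hours and 46 minutes leg 4 → 11:17 AM UTC.
Suva is UTC+12:00, so local arrival = 11:17 AM + 12:00 = 11:17 PM on Sep 30.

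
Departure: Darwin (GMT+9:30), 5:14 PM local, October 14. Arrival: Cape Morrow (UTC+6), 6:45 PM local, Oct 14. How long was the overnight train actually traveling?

5 hours 1 minute

Cape Morrow is 3:30 behind Darwin.
Clock-face elapsed time (ignoring zones) is 1 hour 31 minutes.
Actual elapsed = 1 hour 31 minutes + 3:30 = 5 hours 1 minute.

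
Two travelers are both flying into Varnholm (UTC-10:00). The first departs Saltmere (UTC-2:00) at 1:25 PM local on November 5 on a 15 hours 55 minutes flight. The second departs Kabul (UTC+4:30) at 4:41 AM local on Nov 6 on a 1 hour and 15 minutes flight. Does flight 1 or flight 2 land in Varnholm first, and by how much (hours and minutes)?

Flight 1 in UTC: 1:25 PM + 2:00 = 3:25 PM on Nov 5.
+15 hours 55 minutes → arrive 7:20 AM UTC on Nov 6.
Flight 2 in UTC: 4:41 AM − 4:30 = 12:11 AM on Nov 6.
+1 hour 15 minutes → arrive 1:26 AM UTC on Nov 6.
Flight 2 lands earlier by 5 hours 54 minutes.

the second, by 5 hours 54 minutes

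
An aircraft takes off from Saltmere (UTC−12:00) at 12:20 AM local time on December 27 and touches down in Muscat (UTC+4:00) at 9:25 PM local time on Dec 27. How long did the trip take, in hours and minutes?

Muscat is 16:00 ahead of Saltmere.
Clock-face elapsed time (ignoring zones) is 21 hours 5 minutes.
Actual elapsed = 21 hours 5 minutes − 16:00 = 5 hours 5 minutes.

5 hours 5 minutes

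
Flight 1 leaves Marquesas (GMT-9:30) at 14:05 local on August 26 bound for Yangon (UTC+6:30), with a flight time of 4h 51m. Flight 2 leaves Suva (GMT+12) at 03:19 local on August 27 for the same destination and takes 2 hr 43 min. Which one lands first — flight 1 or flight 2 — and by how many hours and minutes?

the second, by 10 hours 24 minutes

Flight 1 in UTC: 14:05 + 9:30 = 23:35 on Aug 26.
+4 hours 51 minutes → arrive 04:26 UTC on Aug 27.
Flight 2 in UTC: 03:19 − 12:00 = 15:19 on Aug 26.
+2 hours and 43 minutes → arrive 18:02 UTC on Aug 26.
Flight 2 lands earlier by 10 hours 24 minutes.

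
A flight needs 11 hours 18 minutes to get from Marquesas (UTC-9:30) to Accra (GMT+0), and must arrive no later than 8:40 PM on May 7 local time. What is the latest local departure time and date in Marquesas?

11:52 PM on May 6

Target arrival is already UTC: 8:40 PM on May 7.
Subtract 11 hours 18 minutes → departure 9:22 AM UTC on May 7.
Marquesas is UTC−9:30: 9:22 AM − 9:30 = 11:52 PM on May 6.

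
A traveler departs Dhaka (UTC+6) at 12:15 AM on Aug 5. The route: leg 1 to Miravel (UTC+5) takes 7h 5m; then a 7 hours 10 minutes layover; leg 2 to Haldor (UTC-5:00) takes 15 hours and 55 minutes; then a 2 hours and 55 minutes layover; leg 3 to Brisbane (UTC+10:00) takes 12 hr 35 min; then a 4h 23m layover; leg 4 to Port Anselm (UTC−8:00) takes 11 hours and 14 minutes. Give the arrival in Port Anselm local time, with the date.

Convert departure to UTC: 12:15 AM − 6:00 = 6:15 PM UTC on Aug 4.
Add 7 hours 5 minutes leg 1 → 1:20 AM UTC (Aug 5).
Add 7 hours 10 minutes layover in Miravel → 8:30 AM UTC.
Add 15 hours 55 minutes leg 2 → 12:25 AM UTC (Aug 6).
Add 2 hours and 55 minutes layover in Haldor → 3:20 AM UTC.
Add 12 hours 35 minutes leg 3 → 3:55 PM UTC.
Add 4 hours and 23 minutes layover in Brisbane → 8:18 PM UTC.
Add 11 hours 14 minutes leg 4 → 7:32 AM UTC (Aug 7).
Port Anselm is UTC−8:00, so local arrival = 7:32 AM − 8:00 = 11:32 PM on Aug 6.

11:32 PM on Aug 6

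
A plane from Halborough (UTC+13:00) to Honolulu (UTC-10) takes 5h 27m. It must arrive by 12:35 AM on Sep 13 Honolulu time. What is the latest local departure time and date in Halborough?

Target arrival in UTC: 12:35 AM + 10:00 = 10:35 AM on Sep 13.
Subtract 5 hours 27 minutes → departure 5:08 AM UTC on Sep 13.
Halborough is UTC+13:00: 5:08 AM + 13:00 = 6:08 PM on Sep 13.

6:08 PM on Sep 13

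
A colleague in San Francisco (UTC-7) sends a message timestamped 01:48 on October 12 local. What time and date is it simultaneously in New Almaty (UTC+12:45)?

21:33 on October 12

In UTC: 01:48 + 7:00 = 08:48 on Oct 12.
New Almaty is UTC+12:45: 08:48 + 12:45 = 21:33 on Oct 12.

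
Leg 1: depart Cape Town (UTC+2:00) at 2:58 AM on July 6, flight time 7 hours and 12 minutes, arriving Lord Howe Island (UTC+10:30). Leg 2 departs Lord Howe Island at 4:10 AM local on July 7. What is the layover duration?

9 hours 30 minutes

Convert departure to UTC: 2:58 AM − 2:00 = 12:58 AM UTC on Jul 6.
Add 7 hours 12 minutes flight time → 8:10 AM UTC.
Lord Howe Island is UTC+10:30, so local arrival = 8:10 AM + 10:30 = 6:40 PM on Jul 6.
Layover = 4:10 AM − 6:40 PM (+1 day) = 9 hours 30 minutes.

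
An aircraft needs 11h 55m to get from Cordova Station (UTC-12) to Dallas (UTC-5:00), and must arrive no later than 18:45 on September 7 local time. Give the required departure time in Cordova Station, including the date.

23:50 on September 6

Target arrival in UTC: 18:45 + 5:00 = 23:45 on Sep 7.
Subtract 11 hours 55 minutes → departure 11:50 UTC on Sep 7.
Cordova Station is UTC−12:00: 11:50 − 12:00 = 23:50 on Sep 6.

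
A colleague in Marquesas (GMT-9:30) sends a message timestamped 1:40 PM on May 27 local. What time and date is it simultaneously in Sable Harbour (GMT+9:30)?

8:40 AM on May 28

Sable Harbour is 19:00 ahead of Marquesas.
Shift by the zone difference: 1:40 PM + 19:00 = 8:40 AM on May 28 in Sable Harbour.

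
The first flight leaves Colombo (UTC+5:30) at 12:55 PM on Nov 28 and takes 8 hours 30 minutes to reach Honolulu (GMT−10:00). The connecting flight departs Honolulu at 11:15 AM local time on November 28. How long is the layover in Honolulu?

5 hours 20 minutes

Convert departure to UTC: 12:55 PM − 5:30 = 7:25 AM UTC on Nov 28.
Add 8 hours 30 minutes flight time → 3:55 PM UTC.
Honolulu is UTC−10:00, so local arrival = 3:55 PM − 10:00 = 5:55 AM on Nov 28.
Layover = 11:15 AM − 5:55 AM = 5 hours 20 minutes.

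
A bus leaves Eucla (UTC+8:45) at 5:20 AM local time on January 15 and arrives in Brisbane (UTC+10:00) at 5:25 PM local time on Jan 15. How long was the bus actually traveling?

Departure in UTC: 5:20 AM − 8:45 = 8:35 PM on Jan 14.
Arrival in UTC: 5:25 PM − 10:00 = 7:25 AM on Jan 15.
Elapsed = 7:25 AM − 8:35 PM (+1 day) = 10 hours 50 minutes.

10 hours 50 minutes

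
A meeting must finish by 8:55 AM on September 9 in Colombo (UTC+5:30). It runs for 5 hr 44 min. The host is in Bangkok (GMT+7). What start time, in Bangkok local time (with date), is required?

4:41 AM on Sep 9

Target end time in UTC: 8:55 AM − 5:30 = 3:25 AM on Sep 9.
Subtract 5 hours and 44 minutes → start 9:41 PM UTC on Sep 8.
Bangkok is UTC+7:00: 9:41 PM + 7:00 = 4:41 AM on Sep 9.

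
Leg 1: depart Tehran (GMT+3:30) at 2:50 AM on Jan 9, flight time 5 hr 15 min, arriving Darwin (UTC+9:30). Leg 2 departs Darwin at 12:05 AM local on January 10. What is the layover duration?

Convert departure to UTC: 2:50 AM − 3:30 = 11:20 PM UTC on Jan 8.
Add 5 hours 15 minutes flight time → 4:35 AM UTC (Jan 9).
Darwin is UTC+9:30, so local arrival = 4:35 AM + 9:30 = 2:05 PM on Jan 9.
Layover = 12:05 AM − 2:05 PM (+1 day) = 10 hours.

10 hours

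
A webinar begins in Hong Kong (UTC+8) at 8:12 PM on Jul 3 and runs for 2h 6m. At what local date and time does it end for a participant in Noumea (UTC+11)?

Convert start to UTC: 8:12 PM − 8:00 = 12:12 PM UTC on Jul 3.
Add 2 hours and 6 minutes duration → 2:18 PM UTC.
Noumea is UTC+11:00, so local end time = 2:18 PM + 11:00 = 1:18 AM on Jul 4.

1:18 AM on July 4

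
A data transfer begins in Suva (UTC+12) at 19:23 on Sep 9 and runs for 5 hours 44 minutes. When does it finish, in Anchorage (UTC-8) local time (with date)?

05:07 on September 9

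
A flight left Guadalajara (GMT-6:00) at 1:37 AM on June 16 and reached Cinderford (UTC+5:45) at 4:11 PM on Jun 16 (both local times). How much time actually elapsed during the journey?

2 hours 49 minutes

Cinderford is 11:45 ahead of Guadalajara.
Clock-face elapsed time (ignoring zones) is 14 hours 34 minutes.
Actual elapsed = 14 hours 34 minutes − 11:45 = 2 hours 49 minutes.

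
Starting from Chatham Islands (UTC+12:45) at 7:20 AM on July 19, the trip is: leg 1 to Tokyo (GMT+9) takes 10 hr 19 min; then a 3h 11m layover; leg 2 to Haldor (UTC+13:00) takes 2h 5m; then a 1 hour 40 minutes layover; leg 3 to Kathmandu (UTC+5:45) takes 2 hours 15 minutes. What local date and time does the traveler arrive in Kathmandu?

7:50 PM on July 19

Convert departure to UTC: 7:20 AM − 12:45 = 6:35 PM UTC on Jul 18.
Add 10 hours 19 minutes leg 1 → 4:54 AM UTC (Jul 19).
Add 3 hours and 11 minutes layover in Tokyo → 8:05 AM UTC.
Add 2 hours 5 minutes leg 2 → 10:10 AM UTC.
Add 1 hour 40 minutes layover in Haldor → 11:50 AM UTC.
Add 2 hours 15 minutes leg 3 → 2:05 PM UTC.
Kathmandu is UTC+5:45, so local arrival = 2:05 PM + 5:45 = 7:50 PM on Jul 19.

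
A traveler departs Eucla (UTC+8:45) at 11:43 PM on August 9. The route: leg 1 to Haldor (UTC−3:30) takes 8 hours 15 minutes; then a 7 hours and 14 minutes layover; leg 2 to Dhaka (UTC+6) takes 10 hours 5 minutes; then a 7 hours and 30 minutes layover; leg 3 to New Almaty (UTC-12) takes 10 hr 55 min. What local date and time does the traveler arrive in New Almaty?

10:57 PM on August 10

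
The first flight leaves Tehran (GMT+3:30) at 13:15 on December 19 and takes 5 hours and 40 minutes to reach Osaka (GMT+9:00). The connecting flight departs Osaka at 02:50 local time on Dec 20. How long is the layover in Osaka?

Convert departure to UTC: 13:15 − 3:30 = 09:45 UTC on Dec 19.
Add 5 hours and 40 minutes flight time → 15:25 UTC.
Osaka is UTC+9:00, so local arrival = 15:25 + 9:00 = 00:25 on Dec 20.
Layover = 02:50 − 00:25 = 2 hours 25 minutes.

2 hours 25 minutes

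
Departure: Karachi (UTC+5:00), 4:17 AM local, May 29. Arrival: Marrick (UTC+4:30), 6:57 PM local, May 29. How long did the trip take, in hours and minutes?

Marrick is 0:30 behind Karachi.
Clock-face elapsed time (ignoring zones) is 14 hours 40 minutes.
Actual elapsed = 14 hours 40 minutes + 0:30 = 15 hours 10 minutes.

15 hours 10 minutes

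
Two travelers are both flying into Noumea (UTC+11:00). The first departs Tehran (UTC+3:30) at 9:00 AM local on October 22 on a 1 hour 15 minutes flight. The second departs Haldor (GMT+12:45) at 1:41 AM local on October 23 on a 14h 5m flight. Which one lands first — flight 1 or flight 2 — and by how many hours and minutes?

Flight 1 in UTC: 9:00 AM − 3:30 = 5:30 AM on Oct 22.
+1 hour and 15 minutes → arrive 6:45 AM UTC on Oct 22.
Flight 2 in UTC: 1:41 AM − 12:45 = 12:56 PM on Oct 22.
+14 hours 5 minutes → arrive 3:01 AM UTC on Oct 23.
Flight 1 lands earlier by 20 hours 16 minutes.

the first, by 20 hours 16 minutes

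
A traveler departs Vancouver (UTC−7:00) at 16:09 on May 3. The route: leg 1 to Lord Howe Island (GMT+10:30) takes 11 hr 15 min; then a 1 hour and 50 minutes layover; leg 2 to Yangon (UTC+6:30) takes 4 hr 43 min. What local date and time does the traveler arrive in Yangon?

Convert departure to UTC: 16:09 + 7:00 = 23:09 UTC on May 3.
Add 11 hours 15 minutes leg 1 → 10:24 UTC (May 4).
Add 1 hour 50 minutes layover in Lord Howe Island → 12:14 UTC.
Add 4 hours and 43 minutes leg 2 → 16:57 UTC.
Yangon is UTC+6:30, so local arrival = 16:57 + 6:30 = 23:27 on May 4.

23:27 on May 4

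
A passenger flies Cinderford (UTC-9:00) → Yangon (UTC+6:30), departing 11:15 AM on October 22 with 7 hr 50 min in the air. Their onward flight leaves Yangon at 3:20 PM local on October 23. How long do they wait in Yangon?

Convert departure to UTC: 11:15 AM + 9:00 = 8:15 PM UTC on Oct 22.
Add 7 hours 50 minutes flight time → 4:05 AM UTC (Oct 23).
Yangon is UTC+6:30, so local arrival = 4:05 AM + 6:30 = 10:35 AM on Oct 23.
Layover = 3:20 PM − 10:35 AM = 4 hours 45 minutes.

4 hours 45 minutes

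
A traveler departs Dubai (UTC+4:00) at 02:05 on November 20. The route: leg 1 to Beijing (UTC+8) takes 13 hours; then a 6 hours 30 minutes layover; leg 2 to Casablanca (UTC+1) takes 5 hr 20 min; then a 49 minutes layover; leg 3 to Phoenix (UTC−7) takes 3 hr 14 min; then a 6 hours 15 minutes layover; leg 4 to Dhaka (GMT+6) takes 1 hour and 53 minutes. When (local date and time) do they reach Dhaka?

Convert departure to UTC: 02:05 − 4:00 = 22:05 UTC on Nov 19.
Add 13 hours leg 1 → 11:05 UTC (Nov 20).
Add 6 hours and 30 minutes layover in Beijing → 17:35 UTC.
Add 5 hours and 20 minutes leg 2 → 22:55 UTC.
Add 49 minutes layover in Casablanca → 23:44 UTC.
Add 3 hours 14 minutes leg 3 → 02:58 UTC (Nov 21).
Add 6 hours and 15 minutes layover in Phoenix → 09:13 UTC.
Add 1 hour and 53 minutes leg 4 → 11:06 UTC.
Dhaka is UTC+6:00, so local arrival = 11:06 + 6:00 = 17:06 on Nov 21.

17:06 on Nov 21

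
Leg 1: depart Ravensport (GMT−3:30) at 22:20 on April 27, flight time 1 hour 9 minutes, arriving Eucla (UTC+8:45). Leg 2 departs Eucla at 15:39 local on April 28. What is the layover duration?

3 hours 55 minutes

Convert departure to UTC: 22:20 + 3:30 = 01:50 UTC on Apr 28.
Add 1 hour and 9 minutes flight time → 02:59 UTC.
Eucla is UTC+8:45, so local arrival = 02:59 + 8:45 = 11:44 on Apr 28.
Layover = 15:39 − 11:44 = 3 hours 55 minutes.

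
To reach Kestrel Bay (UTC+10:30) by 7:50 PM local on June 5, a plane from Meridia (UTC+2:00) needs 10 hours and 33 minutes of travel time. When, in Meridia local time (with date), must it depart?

Target arrival in UTC: 7:50 PM − 10:30 = 9:20 AM on Jun 5.
Subtract 10 hours 33 minutes → departure 10:47 PM UTC on Jun 4.
Meridia is UTC+2:00: 10:47 PM + 2:00 = 12:47 AM on Jun 5.

12:47 AM on June 5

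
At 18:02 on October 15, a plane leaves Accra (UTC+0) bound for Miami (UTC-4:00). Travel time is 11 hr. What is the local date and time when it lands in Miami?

Accra is at UTC+0, so departure is already 18:02 UTC on Oct 15.
Add 11 hours travel time → 05:02 UTC (Oct 16).
Miami is UTC−4:00, so local arrival = 05:02 − 4:00 = 01:02 on Oct 16.

01:02 on Oct 16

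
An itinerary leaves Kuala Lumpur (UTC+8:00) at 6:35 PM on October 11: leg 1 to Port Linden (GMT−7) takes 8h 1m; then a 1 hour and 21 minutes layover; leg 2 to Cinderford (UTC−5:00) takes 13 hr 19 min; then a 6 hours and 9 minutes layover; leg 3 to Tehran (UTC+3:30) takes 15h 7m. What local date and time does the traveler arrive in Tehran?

Convert departure to UTC: 6:35 PM − 8:00 = 10:35 AM UTC on Oct 11.
Add 8 hours 1 minute leg 1 → 6:36 PM UTC.
Add 1 hour and 21 minutes layover in Port Linden → 7:57 PM UTC.
Add 13 hours and 19 minutes leg 2 → 9:16 AM UTC (Oct 12).
Add 6 hours 9 minutes layover in Cinderford → 3:25 PM UTC.
Add 15 hours 7 minutes leg 3 → 6:32 AM UTC (Oct 13).
Tehran is UTC+3:30, so local arrival = 6:32 AM + 3:30 = 10:02 AM on Oct 13.

10:02 AM on Oct 13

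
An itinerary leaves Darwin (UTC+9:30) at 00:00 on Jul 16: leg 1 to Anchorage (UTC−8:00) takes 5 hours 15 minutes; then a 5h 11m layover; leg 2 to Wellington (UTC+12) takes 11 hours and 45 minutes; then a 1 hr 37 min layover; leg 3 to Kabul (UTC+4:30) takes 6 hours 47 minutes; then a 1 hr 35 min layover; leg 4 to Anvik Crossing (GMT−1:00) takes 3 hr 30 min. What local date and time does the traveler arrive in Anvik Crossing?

01:10 on July 17

Convert departure to UTC: 00:00 − 9:30 = 14:30 UTC on Jul 15.
Add 5 hours and 15 minutes leg 1 → 19:45 UTC.
Add 5 hours 11 minutes layover in Anchorage → 00:56 UTC (Jul 16).
Add 11 hours and 45 minutes leg 2 → 12:41 UTC.
Add 1 hour 37 minutes layover in Wellington → 14:18 UTC.
Add 6 hours 47 minutes leg 3 → 21:05 UTC.
Add 1 hour 35 minutes layover in Kabul → 22:40 UTC.
Add 3 hours 30 minutes leg 4 → 02:10 UTC (Jul 17).
Anvik Crossing is UTC−1:00, so local arrival = 02:10 − 1:00 = 01:10 on Jul 17.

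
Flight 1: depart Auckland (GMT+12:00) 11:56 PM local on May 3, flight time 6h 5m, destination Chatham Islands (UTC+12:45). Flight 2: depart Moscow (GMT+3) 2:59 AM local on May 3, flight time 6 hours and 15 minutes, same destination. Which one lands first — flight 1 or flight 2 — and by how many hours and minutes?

the second, by 11 hours 47 minutes

Flight 1 in UTC: 11:56 PM − 12:00 = 11:56 AM on May 3.
+6 hours 5 minutes → arrive 6:01 PM UTC on May 3.
Flight 2 in UTC: 2:59 AM − 3:00 = 11:59 PM on May 2.
+6 hours 15 minutes → arrive 6:14 AM UTC on May 3.
Flight 2 lands earlier by 11 hours 47 minutes.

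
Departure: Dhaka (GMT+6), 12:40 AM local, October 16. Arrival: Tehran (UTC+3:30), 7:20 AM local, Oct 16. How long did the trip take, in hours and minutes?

9 hours 10 minutes

Departure in UTC: 12:40 AM − 6:00 = 6:40 PM on Oct 15.
Arrival in UTC: 7:20 AM − 3:30 = 3:50 AM on Oct 16.
Elapsed = 3:50 AM − 6:40 PM (+1 day) = 9 hours 10 minutes.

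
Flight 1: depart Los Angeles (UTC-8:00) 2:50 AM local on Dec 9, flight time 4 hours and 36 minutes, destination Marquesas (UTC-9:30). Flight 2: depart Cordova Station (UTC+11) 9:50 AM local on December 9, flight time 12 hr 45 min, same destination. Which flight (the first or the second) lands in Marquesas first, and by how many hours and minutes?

Flight 1 in UTC: 2:50 AM + 8:00 = 10:50 AM on Dec 9.
+4 hours and 36 minutes → arrive 3:26 PM UTC on Dec 9.
Flight 2 in UTC: 9:50 AM − 11:00 = 10:50 PM on Dec 8.
+12 hours 45 minutes → arrive 11:35 AM UTC on Dec 9.
Flight 2 lands earlier by 3 hours 51 minutes.

the second, by 3 hours 51 minutes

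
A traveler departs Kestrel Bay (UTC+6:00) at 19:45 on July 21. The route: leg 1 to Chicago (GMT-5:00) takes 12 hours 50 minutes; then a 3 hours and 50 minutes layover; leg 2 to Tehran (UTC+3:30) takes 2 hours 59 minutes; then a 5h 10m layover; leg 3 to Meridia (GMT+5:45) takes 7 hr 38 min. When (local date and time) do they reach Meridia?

Convert departure to UTC: 19:45 − 6:00 = 13:45 UTC on Jul 21.
Add 12 hours 50 minutes leg 1 → 02:35 UTC (Jul 22).
Add 3 hours 50 minutes layover in Chicago → 06:25 UTC.
Add 2 hours and 59 minutes leg 2 → 09:24 UTC.
Add 5 hours and 10 minutes layover in Tehran → 14:34 UTC.
Add 7 hours 38 minutes leg 3 → 22:12 UTC.
Meridia is UTC+5:45, so local arrival = 22:12 + 5:45 = 03:57 on Jul 23.

03:57 on July 23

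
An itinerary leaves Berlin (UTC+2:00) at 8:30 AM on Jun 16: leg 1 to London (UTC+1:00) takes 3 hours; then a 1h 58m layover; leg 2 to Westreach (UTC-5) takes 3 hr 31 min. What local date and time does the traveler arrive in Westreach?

Convert departure to UTC: 8:30 AM − 2:00 = 6:30 AM UTC on Jun 16.
Add 3 hours leg 1 → 9:30 AM UTC.
Add 1 hour 58 minutes layover in London → 11:28 AM UTC.
Add 3 hours and 31 minutes leg 2 → 2:59 PM UTC.
Westreach is UTC−5:00, so local arrival = 2:59 PM − 5:00 = 9:59 AM on Jun 16.

9:59 AM on June 16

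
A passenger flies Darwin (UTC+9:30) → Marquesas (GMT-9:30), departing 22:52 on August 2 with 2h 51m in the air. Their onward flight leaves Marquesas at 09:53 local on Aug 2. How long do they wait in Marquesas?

Convert departure to UTC: 22:52 − 9:30 = 13:22 UTC on Aug 2.
Add 2 hours 51 minutes flight time → 16:13 UTC.
Marquesas is UTC−9:30, so local arrival = 16:13 − 9:30 = 06:43 on Aug 2.
Layover = 09:53 − 06:43 = 3 hours 10 minutes.

3 hours 10 minutes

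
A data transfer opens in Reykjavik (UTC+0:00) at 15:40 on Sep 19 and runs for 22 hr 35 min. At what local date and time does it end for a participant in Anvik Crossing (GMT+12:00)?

02:15 on September 21

Reykjavik is at UTC+0, so start is already 15:40 UTC on Sep 19.
Add 22 hours 35 minutes duration → 14:15 UTC (Sep 20).
Anvik Crossing is UTC+12:00, so local end time = 14:15 + 12:00 = 02:15 on Sep 21.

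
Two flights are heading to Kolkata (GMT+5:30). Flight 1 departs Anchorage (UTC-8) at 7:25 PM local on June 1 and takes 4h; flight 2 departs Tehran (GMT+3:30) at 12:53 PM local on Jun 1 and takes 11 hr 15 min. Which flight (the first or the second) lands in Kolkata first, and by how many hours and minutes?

Flight 1 in UTC: 7:25 PM + 8:00 = 3:25 AM on Jun 2.
+4 hours → arrive 7:25 AM UTC on Jun 2.
Flight 2 in UTC: 12:53 PM − 3:30 = 9:23 AM on Jun 1.
+11 hours and 15 minutes → arrive 8:38 PM UTC on Jun 1.
Flight 2 lands earlier by 10 hours 47 minutes.

the second, by 10 hours 47 minutes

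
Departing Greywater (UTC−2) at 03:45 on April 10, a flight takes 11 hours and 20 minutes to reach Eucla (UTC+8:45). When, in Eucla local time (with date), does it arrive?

01:50 on April 11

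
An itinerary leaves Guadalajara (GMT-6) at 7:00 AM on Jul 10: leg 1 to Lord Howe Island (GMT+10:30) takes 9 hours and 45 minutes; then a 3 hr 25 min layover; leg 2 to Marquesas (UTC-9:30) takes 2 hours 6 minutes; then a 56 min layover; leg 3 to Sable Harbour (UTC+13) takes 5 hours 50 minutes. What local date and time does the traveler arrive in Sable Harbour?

12:02 AM on July 12

Convert departure to UTC: 7:00 AM + 6:00 = 1:00 PM UTC on Jul 10.
Add 9 hours 45 minutes leg 1 → 10:45 PM UTC.
Add 3 hours and 25 minutes layover in Lord Howe Island → 2:10 AM UTC (Jul 11).
Add 2 hours and 6 minutes leg 2 → 4:16 AM UTC.
Add 56 minutes layover in Marquesas → 5:12 AM UTC.
Add 5 hours 50 minutes leg 3 → 11:02 AM UTC.
Sable Harbour is UTC+13:00, so local arrival = 11:02 AM + 13:00 = 12:02 AM on Jul 12.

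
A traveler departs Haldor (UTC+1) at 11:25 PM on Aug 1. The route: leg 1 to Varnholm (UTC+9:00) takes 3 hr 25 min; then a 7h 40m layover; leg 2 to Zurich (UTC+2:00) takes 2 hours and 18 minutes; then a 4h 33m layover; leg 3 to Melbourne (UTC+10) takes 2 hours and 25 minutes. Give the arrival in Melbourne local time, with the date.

Convert departure to UTC: 11:25 PM − 1:00 = 10:25 PM UTC on Aug 1.
Add 3 hours 25 minutes leg 1 → 1:50 AM UTC (Aug 2).
Add 7 hours and 40 minutes layover in Varnholm → 9:30 AM UTC.
Add 2 hours 18 minutes leg 2 → 11:48 AM UTC.
Add 4 hours 33 minutes layover in Zurich → 4:21 PM UTC.
Add 2 hours and 25 minutes leg 3 → 6:46 PM UTC.
Melbourne is UTC+10:00, so local arrival = 6:46 PM + 10:00 = 4:46 AM on Aug 3.

4:46 AM on Aug 3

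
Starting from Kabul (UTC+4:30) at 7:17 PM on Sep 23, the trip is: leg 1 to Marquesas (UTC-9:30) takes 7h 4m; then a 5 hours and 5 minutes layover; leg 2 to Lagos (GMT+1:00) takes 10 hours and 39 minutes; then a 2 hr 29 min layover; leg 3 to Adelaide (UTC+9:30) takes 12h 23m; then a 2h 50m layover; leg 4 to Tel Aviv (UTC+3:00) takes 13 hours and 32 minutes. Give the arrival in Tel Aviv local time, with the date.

Convert departure to UTC: 7:17 PM − 4:30 = 2:47 PM UTC on Sep 23.
Add 7 hours 4 minutes leg 1 → 9:51 PM UTC.
Add 5 hours and 5 minutes layover in Marquesas → 2:56 AM UTC (Sep 24).
Add 10 hours and 39 minutes leg 2 → 1:35 PM UTC.
Add 2 hours and 29 minutes layover in Lagos → 4:04 PM UTC.
Add 12 hours and 23 minutes leg 3 → 4:27 AM UTC (Sep 25).
Add 2 hours and 50 minutes layover in Adelaide → 7:17 AM UTC.
Add 13 hours and 32 minutes leg 4 → 8:49 PM UTC.
Tel Aviv is UTC+3:00, so local arrival = 8:49 PM + 3:00 = 11:49 PM on Sep 25.

11:49 PM on September 25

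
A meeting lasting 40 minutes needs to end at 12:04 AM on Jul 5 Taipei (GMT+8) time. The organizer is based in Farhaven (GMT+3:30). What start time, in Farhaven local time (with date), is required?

Target end time in UTC: 12:04 AM − 8:00 = 4:04 PM on Jul 4.
Subtract 40 minutes → start 3:24 PM UTC on Jul 4.
Farhaven is UTC+3:30: 3:24 PM + 3:30 = 6:54 PM on Jul 4.

6:54 PM on Jul 4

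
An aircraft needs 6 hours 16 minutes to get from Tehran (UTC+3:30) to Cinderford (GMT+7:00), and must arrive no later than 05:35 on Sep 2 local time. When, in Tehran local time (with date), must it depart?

Target arrival in UTC: 05:35 − 7:00 = 22:35 on Sep 1.
Subtract 6 hours and 16 minutes → departure 16:19 UTC on Sep 1.
Tehran is UTC+3:30: 16:19 + 3:30 = 19:49 on Sep 1.

19:49 on September 1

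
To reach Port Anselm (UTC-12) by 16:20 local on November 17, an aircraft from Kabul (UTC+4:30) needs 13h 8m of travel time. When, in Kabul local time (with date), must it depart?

Target arrival in UTC: 16:20 + 12:00 = 04:20 on Nov 18.
Subtract 13 hours 8 minutes → departure 15:12 UTC on Nov 17.
Kabul is UTC+4:30: 15:12 + 4:30 = 19:42 on Nov 17.

19:42 on November 17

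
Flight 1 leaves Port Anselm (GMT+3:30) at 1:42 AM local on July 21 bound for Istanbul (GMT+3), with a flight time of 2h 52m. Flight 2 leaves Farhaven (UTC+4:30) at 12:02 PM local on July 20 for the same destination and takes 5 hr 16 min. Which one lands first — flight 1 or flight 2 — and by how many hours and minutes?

the second, by 12 hours 16 minutes

Flight 1 in UTC: 1:42 AM − 3:30 = 10:12 PM on Jul 20.
+2 hours 52 minutes → arrive 1:04 AM UTC on Jul 21.
Flight 2 in UTC: 12:02 PM − 4:30 = 7:32 AM on Jul 20.
+5 hours 16 minutes → arrive 12:48 PM UTC on Jul 20.
Flight 2 lands earlier by 12 hours 16 minutes.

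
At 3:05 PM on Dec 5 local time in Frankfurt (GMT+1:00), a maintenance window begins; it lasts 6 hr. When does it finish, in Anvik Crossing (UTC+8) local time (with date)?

4:05 AM on Dec 6

Convert start to UTC: 3:05 PM − 1:00 = 2:05 PM UTC on Dec 5.
Add 6 hours duration → 8:05 PM UTC.
Anvik Crossing is UTC+8:00, so local end time = 8:05 PM + 8:00 = 4:05 AM on Dec 6.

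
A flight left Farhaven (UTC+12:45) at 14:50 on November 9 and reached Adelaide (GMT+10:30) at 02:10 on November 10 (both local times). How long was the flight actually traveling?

Departure in UTC: 14:50 − 12:45 = 02:05 on Nov 9.
Arrival in UTC: 02:10 − 10:30 = 15:40 on Nov 9.
Elapsed = 15:40 − 02:05 = 13 hours 35 minutes.

13 hours 35 minutes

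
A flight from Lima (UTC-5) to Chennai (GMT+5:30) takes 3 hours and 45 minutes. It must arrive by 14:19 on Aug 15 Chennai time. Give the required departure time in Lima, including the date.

00:04 on August 15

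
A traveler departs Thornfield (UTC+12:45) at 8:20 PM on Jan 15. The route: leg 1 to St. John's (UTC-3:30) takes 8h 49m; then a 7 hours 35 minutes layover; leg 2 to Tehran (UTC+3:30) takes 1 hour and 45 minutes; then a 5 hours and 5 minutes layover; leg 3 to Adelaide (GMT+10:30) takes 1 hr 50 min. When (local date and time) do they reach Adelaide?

7:09 PM on January 16

Convert departure to UTC: 8:20 PM − 12:45 = 7:35 AM UTC on Jan 15.
Add 8 hours and 49 minutes leg 1 → 4:24 PM UTC.
Add 7 hours and 35 minutes layover in St. John's → 11:59 PM UTC.
Add 1 hour and 45 minutes leg 2 → 1:44 AM UTC (Jan 16).
Add 5 hours and 5 minutes layover in Tehran → 6:49 AM UTC.
Add 1 hour and 50 minutes leg 3 → 8:39 AM UTC.
Adelaide is UTC+10:30, so local arrival = 8:39 AM + 10:30 = 7:09 PM on Jan 16.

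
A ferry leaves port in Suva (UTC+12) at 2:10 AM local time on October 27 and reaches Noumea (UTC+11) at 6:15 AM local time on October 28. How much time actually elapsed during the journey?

29 hours 5 minutes

Noumea is 1:00 behind Suva.
Clock-face elapsed time (ignoring zones) is 28 hours 5 minutes.
Actual elapsed = 28 hours 5 minutes + 1:00 = 29 hours 5 minutes.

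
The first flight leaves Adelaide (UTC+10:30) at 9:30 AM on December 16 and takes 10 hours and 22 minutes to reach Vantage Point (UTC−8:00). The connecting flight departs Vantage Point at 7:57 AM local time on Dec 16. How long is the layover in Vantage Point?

Convert departure to UTC: 9:30 AM − 10:30 = 11:00 PM UTC on Dec 15.
Add 10 hours 22 minutes flight time → 9:22 AM UTC (Dec 16).
Vantage Point is UTC−8:00, so local arrival = 9:22 AM − 8:00 = 1:22 AM on Dec 16.
Layover = 7:57 AM − 1:22 AM = 6 hours 35 minutes.

6 hours 35 minutes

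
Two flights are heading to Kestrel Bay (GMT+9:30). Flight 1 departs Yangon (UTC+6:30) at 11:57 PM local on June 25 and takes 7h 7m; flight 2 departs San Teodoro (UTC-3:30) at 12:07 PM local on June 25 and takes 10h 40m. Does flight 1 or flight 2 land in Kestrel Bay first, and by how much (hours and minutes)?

Flight 1 in UTC: 11:57 PM − 6:30 = 5:27 PM on Jun 25.
+7 hours and 7 minutes → arrive 12:34 AM UTC on Jun 26.
Flight 2 in UTC: 12:07 PM + 3:30 = 3:37 PM on Jun 25.
+10 hours 40 minutes → arrive 2:17 AM UTC on Jun 26.
Flight 1 lands earlier by 1 hour 43 minutes.

the first, by 1 hour 43 minutes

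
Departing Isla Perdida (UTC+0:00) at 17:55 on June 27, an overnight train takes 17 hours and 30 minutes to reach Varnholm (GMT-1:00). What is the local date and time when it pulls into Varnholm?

Varnholm is 1:00 behind Isla Perdida.
After 17 hours 30 minutes it is 11:25 (Jun 28) in Isla Perdida.
Shift by the zone difference: 11:25 − 1:00 = 10:25 on Jun 28 in Varnholm.

10:25 on Jun 28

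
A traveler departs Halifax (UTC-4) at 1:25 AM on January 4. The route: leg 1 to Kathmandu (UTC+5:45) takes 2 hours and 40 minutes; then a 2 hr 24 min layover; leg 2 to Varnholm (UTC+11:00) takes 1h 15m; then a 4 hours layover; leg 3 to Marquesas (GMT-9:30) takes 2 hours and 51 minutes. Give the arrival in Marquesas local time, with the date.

Convert departure to UTC: 1:25 AM + 4:00 = 5:25 AM UTC on Jan 4.
Add 2 hours and 40 minutes leg 1 → 8:05 AM UTC.
Add 2 hours and 24 minutes layover in Kathmandu → 10:29 AM UTC.
Add 1 hour 15 minutes leg 2 → 11:44 AM UTC.
Add 4 hours layover in Varnholm → 3:44 PM UTC.
Add 2 hours and 51 minutes leg 3 → 6:35 PM UTC.
Marquesas is UTC−9:30, so local arrival = 6:35 PM − 9:30 = 9:05 AM on Jan 4.

9:05 AM on Jan 4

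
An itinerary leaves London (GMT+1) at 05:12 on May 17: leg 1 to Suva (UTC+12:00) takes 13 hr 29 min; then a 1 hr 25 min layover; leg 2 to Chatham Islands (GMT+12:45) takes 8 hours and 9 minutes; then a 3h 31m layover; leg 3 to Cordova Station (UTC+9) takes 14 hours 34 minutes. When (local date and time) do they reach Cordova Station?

Convert departure to UTC: 05:12 − 1:00 = 04:12 UTC on May 17.
Add 13 hours 29 minutes leg 1 → 17:41 UTC.
Add 1 hour and 25 minutes layover in Suva → 19:06 UTC.
Add 8 hours 9 minutes leg 2 → 03:15 UTC (May 18).
Add 3 hours and 31 minutes layover in Chatham Islands → 06:46 UTC.
Add 14 hours and 34 minutes leg 3 → 21:20 UTC.
Cordova Station is UTC+9:00, so local arrival = 21:20 + 9:00 = 06:20 on May 19.

06:20 on May 19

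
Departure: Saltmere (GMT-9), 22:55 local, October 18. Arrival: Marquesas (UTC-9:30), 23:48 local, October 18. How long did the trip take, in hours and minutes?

Departure in UTC: 22:55 + 9:00 = 07:55 on Oct 19.
Arrival in UTC: 23:48 + 9:30 = 09:18 on Oct 19.
Elapsed = 09:18 − 07:55 = 1 hour 23 minutes.

1 hour 23 minutes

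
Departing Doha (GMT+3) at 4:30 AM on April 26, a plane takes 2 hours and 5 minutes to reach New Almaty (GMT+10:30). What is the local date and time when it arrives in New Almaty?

2:05 PM on Apr 26

New Almaty is 7:30 ahead of Doha.
After 2 hours 5 minutes it is 6:35 AM in Doha.
Shift by the zone difference: 6:35 AM + 7:30 = 2:05 PM on Apr 26 in New Almaty.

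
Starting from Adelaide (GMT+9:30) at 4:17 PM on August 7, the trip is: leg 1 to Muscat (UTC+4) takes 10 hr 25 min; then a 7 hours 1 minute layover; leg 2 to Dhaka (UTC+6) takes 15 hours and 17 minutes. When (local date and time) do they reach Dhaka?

Convert departure to UTC: 4:17 PM − 9:30 = 6:47 AM UTC on Aug 7.
Add 10 hours and 25 minutes leg 1 → 5:12 PM UTC.
Add 7 hours and 1 minute layover in Muscat → 12:13 AM UTC (Aug 8).
Add 15 hours 17 minutes leg 2 → 3:30 PM UTC.
Dhaka is UTC+6:00, so local arrival = 3:30 PM + 6:00 = 9:30 PM on Aug 8.

9:30 PM on August 8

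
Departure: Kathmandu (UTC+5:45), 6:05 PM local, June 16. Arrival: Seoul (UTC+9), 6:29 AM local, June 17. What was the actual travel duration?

9 hours 9 minutes

Departure in UTC: 6:05 PM − 5:45 = 12:20 PM on Jun 16.
Arrival in UTC: 6:29 AM − 9:00 = 9:29 PM on Jun 16.
Elapsed = 9:29 PM − 12:20 PM = 9 hours 9 minutes.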